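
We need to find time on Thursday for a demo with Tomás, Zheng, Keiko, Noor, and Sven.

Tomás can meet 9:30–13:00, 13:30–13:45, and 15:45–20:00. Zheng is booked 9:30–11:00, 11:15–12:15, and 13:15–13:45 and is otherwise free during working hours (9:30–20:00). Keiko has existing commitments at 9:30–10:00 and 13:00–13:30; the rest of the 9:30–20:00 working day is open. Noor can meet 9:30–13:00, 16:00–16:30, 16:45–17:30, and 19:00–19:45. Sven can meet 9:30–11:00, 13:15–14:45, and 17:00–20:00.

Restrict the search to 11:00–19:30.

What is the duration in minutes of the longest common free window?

30 minutes

Zheng free within 09:30–20:00: 11:00–11:15, 12:15–13:15, 13:45–20:00.
Keiko free within 09:30–20:00: 10:00–13:00, 13:30–20:00.
Tomás ∩ Zheng: 11:00–11:15, 12:15–13:00, 15:45–20:00.
Tomás ∩ Zheng ∩ Keiko: 11:00–11:15, 12:15–13:00, 15:45–20:00.
Tomás ∩ Zheng ∩ Keiko ∩ Noor: 11:00–11:15, 12:15–13:00, 16:00–16:30, 16:45–17:30, 19:00–19:45.
Tomás ∩ Zheng ∩ Keiko ∩ Noor ∩ Sven: 17:00–17:30, 19:00–19:45.
Restricted to 11:00–19:30: 17:00–17:30, 19:00–19:30.
Common window lengths: 30, 30 min; longest is 30.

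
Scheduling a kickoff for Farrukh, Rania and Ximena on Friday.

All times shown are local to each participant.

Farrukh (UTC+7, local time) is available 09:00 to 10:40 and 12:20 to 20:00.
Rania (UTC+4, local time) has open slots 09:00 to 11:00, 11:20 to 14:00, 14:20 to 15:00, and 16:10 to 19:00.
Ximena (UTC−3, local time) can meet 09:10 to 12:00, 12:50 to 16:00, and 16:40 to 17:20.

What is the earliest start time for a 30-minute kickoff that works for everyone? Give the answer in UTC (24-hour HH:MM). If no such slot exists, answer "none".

12:10

Farrukh → UTC: 02:00–03:40, 05:20–13:00.
Rania → UTC: 05:00–07:00, 07:20–10:00, 10:20–11:00, 12:10–15:00.
Ximena → UTC: 12:10–15:00, 15:50–19:00, 19:40–20:20.
Farrukh ∩ Rania: 05:20–07:00, 07:20–10:00, 10:20–11:00, 12:10–13:00.
Farrukh ∩ Rania ∩ Ximena: 12:10–13:00.
Windows ≥ 30 min: 12:10–13:00.
Earliest such window starts at 12:10.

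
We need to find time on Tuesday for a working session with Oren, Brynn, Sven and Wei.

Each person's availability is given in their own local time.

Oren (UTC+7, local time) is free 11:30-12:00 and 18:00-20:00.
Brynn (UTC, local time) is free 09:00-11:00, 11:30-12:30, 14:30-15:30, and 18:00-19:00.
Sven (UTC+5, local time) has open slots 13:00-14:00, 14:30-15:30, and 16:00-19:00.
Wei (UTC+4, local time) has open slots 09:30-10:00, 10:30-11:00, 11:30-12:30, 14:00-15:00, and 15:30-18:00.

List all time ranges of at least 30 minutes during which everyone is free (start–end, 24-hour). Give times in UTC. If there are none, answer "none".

Oren → UTC: 04:30–05:00, 11:00–13:00.
Brynn → UTC: 09:00–11:00, 11:30–12:30, 14:30–15:30, 18:00–19:00.
Sven → UTC: 08:00–09:00, 09:30–10:30, 11:00–14:00.
Wei → UTC: 05:30–06:00, 06:30–07:00, 07:30–08:30, 10:00–11:00, 11:30–14:00.
Oren ∩ Brynn: 11:30–12:30.
Oren ∩ Brynn ∩ Sven: 11:30–12:30.
Oren ∩ Brynn ∩ Sven ∩ Wei: 11:30–12:30.
Windows ≥ 30 min: 11:30–12:30.

11:30–12:30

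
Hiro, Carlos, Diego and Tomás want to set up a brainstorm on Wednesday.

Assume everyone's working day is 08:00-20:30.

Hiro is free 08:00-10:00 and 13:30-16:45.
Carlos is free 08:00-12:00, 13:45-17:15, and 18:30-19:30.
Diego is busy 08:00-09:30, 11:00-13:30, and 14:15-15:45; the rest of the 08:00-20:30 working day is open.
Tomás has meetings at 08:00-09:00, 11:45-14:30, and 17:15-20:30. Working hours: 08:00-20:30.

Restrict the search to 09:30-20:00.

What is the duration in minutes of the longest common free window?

60 minutes

Diego free within 08:00–20:30: 09:30–11:00, 13:30–14:15, 15:45–20:30.
Tomás free within 08:00–20:30: 09:00–11:45, 14:30–17:15.
Hiro ∩ Carlos: 08:00–10:00, 13:45–16:45.
Hiro ∩ Carlos ∩ Diego: 09:30–10:00, 13:45–14:15, 15:45–16:45.
Hiro ∩ Carlos ∩ Diego ∩ Tomás: 09:30–10:00, 15:45–16:45.
Restricted to 09:30–20:00: 09:30–10:00, 15:45–16:45.
Common window lengths: 30, 60 min; longest is 60.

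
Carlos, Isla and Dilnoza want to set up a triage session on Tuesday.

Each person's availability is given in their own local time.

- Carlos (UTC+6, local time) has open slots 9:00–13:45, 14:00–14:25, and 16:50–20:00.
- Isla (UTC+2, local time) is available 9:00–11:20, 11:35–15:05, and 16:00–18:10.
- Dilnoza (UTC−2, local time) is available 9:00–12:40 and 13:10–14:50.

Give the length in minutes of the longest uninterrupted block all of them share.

Carlos → UTC: 03:00–07:45, 08:00–08:25, 10:50–14:00.
Isla → UTC: 07:00–09:20, 09:35–13:05, 14:00–16:10.
Dilnoza → UTC: 11:00–14:40, 15:10–16:50.
Carlos ∩ Isla: 07:00–07:45, 08:00–08:25, 10:50–13:05.
Carlos ∩ Isla ∩ Dilnoza: 11:00–13:05.
Single common window of 125 minutes.

125 minutes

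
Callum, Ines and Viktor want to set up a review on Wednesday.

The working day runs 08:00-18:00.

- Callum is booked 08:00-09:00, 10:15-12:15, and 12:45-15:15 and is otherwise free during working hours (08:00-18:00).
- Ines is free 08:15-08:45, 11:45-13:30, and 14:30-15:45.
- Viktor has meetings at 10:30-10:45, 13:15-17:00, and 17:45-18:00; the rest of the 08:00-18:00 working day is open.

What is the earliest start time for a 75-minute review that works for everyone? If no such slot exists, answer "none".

none

Callum free within 08:00–18:00: 09:00–10:15, 12:15–12:45, 15:15–18:00.
Viktor free within 08:00–18:00: 08:00–10:30, 10:45–13:15, 17:00–17:45.
Callum ∩ Ines: 12:15–12:45, 15:15–15:45.
Callum ∩ Ines ∩ Viktor: 12:15–12:45.
Windows ≥ 75 min: (none).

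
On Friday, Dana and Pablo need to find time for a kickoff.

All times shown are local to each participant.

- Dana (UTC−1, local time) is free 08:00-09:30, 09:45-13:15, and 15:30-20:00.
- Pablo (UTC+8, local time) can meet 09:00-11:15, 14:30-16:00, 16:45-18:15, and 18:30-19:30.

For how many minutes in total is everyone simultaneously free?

120 minutes

Dana → UTC: 09:00–10:30, 10:45–14:15, 16:30–21:00.
Pablo → UTC: 01:00–03:15, 06:30–08:00, 08:45–10:15, 10:30–11:30.
Dana ∩ Pablo: 09:00–10:15, 10:45–11:30.
Total common minutes: 75 + 45 = 120.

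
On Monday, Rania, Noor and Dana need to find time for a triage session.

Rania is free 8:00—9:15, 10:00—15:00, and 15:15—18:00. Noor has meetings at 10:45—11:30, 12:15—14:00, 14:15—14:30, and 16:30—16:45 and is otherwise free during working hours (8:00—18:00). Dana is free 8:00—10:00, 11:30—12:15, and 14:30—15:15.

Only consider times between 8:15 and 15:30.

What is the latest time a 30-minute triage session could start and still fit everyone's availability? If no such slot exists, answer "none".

14:30

Noor free within 08:00–18:00: 08:00–10:45, 11:30–12:15, 14:00–14:15, 14:30–16:30, 16:45–18:00.
Rania ∩ Noor: 08:00–09:15, 10:00–10:45, 11:30–12:15, 14:00–14:15, 14:30–15:00, 15:15–16:30, 16:45–18:00.
Rania ∩ Noor ∩ Dana: 08:00–09:15, 11:30–12:15, 14:30–15:00.
Restricted to 08:15–15:30: 08:15–09:15, 11:30–12:15, 14:30–15:00.
Windows ≥ 30 min: 08:15–09:15, 11:30–12:15, 14:30–15:00.
Latest start in the last window 14:30–15:00 is 15:00 − 30 min = 14:30.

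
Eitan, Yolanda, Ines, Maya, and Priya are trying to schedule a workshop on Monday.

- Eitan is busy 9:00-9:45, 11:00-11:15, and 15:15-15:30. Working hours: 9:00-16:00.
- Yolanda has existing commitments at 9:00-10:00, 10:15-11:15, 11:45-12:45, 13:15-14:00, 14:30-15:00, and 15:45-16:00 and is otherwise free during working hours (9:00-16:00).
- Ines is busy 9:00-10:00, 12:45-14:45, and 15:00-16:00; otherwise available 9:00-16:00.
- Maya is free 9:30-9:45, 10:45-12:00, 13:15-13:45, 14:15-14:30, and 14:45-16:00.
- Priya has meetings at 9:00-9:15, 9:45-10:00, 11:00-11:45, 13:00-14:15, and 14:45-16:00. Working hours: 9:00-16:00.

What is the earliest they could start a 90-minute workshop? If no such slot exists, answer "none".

none

Eitan free within 09:00–16:00: 09:45–11:00, 11:15–15:15, 15:30–16:00.
Yolanda free within 09:00–16:00: 10:00–10:15, 11:15–11:45, 12:45–13:15, 14:00–14:30, 15:00–15:45.
Ines free within 09:00–16:00: 10:00–12:45, 14:45–15:00.
Priya free within 09:00–16:00: 09:15–09:45, 10:00–11:00, 11:45–13:00, 14:15–14:45.
Eitan ∩ Yolanda: 10:00–10:15, 11:15–11:45, 12:45–13:15, 14:00–14:30, 15:00–15:15, 15:30–15:45.
Eitan ∩ Yolanda ∩ Ines: 10:00–10:15, 11:15–11:45.
Eitan ∩ Yolanda ∩ Ines ∩ Maya: 11:15–11:45.
Eitan ∩ Yolanda ∩ Ines ∩ Maya ∩ Priya: (none).
Windows ≥ 90 min: (none).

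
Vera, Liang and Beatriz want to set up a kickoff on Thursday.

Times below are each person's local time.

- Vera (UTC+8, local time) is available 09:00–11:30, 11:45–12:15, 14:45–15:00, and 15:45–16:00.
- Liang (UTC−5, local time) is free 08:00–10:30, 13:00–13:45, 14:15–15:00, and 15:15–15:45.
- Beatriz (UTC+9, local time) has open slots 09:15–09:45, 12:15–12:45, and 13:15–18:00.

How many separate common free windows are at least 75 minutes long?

0

Vera → UTC: 01:00–03:30, 03:45–04:15, 06:45–07:00, 07:45–08:00.
Liang → UTC: 13:00–15:30, 18:00–18:45, 19:15–20:00, 20:15–20:45.
Beatriz → UTC: 00:15–00:45, 03:15–03:45, 04:15–09:00.
Vera ∩ Liang: (none).
Vera ∩ Liang ∩ Beatriz: (none).
Windows ≥ 75 min: (none).
That's 0 windows.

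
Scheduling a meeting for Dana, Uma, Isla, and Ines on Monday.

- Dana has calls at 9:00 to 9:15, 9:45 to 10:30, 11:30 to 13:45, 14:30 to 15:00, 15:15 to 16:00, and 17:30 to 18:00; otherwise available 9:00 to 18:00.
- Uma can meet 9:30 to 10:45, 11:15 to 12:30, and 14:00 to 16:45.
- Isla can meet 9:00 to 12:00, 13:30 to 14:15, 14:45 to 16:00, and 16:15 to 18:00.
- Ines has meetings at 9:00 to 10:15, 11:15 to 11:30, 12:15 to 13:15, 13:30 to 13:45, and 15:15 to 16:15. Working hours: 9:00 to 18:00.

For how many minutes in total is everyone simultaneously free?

75 minutes

Dana free within 09:00–18:00: 09:15–09:45, 10:30–11:30, 13:45–14:30, 15:00–15:15, 16:00–17:30.
Ines free within 09:00–18:00: 10:15–11:15, 11:30–12:15, 13:15–13:30, 13:45–15:15, 16:15–18:00.
Dana ∩ Uma: 09:30–09:45, 10:30–10:45, 11:15–11:30, 14:00–14:30, 15:00–15:15, 16:00–16:45.
Dana ∩ Uma ∩ Isla: 09:30–09:45, 10:30–10:45, 11:15–11:30, 14:00–14:15, 15:00–15:15, 16:15–16:45.
Dana ∩ Uma ∩ Isla ∩ Ines: 10:30–10:45, 14:00–14:15, 15:00–15:15, 16:15–16:45.
Total common minutes: 15 + 15 + 15 + 30 = 75.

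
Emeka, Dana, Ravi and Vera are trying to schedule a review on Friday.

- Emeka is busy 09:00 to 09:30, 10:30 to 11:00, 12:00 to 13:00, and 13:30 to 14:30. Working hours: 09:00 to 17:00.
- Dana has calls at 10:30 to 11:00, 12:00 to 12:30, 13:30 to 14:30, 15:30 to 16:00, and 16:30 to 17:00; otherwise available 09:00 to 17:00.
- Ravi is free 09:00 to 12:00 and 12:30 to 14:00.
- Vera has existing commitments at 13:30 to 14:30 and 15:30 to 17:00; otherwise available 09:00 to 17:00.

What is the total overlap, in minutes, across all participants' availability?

Emeka free within 09:00–17:00: 09:30–10:30, 11:00–12:00, 13:00–13:30, 14:30–17:00.
Dana free within 09:00–17:00: 09:00–10:30, 11:00–12:00, 12:30–13:30, 14:30–15:30, 16:00–16:30.
Vera free within 09:00–17:00: 09:00–13:30, 14:30–15:30.
Emeka ∩ Dana: 09:30–10:30, 11:00–12:00, 13:00–13:30, 14:30–15:30, 16:00–16:30.
Emeka ∩ Dana ∩ Ravi: 09:30–10:30, 11:00–12:00, 13:00–13:30.
Emeka ∩ Dana ∩ Ravi ∩ Vera: 09:30–10:30, 11:00–12:00, 13:00–13:30.
Total common minutes: 60 + 60 + 30 = 150.

150 minutes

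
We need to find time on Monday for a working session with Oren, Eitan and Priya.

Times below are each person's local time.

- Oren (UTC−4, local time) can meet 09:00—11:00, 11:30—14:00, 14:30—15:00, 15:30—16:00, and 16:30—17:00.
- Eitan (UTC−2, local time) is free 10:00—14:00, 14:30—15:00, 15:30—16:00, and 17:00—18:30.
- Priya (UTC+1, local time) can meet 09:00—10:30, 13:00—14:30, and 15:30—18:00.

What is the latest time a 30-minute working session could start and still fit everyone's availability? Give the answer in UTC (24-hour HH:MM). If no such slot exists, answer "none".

16:30

Oren → UTC: 13:00–15:00, 15:30–18:00, 18:30–19:00, 19:30–20:00, 20:30–21:00.
Eitan → UTC: 12:00–16:00, 16:30–17:00, 17:30–18:00, 19:00–20:30.
Priya → UTC: 08:00–09:30, 12:00–13:30, 14:30–17:00.
Oren ∩ Eitan: 13:00–15:00, 15:30–16:00, 16:30–17:00, 17:30–18:00, 19:30–20:00.
Oren ∩ Eitan ∩ Priya: 13:00–13:30, 14:30–15:00, 15:30–16:00, 16:30–17:00.
Windows ≥ 30 min: 13:00–13:30, 14:30–15:00, 15:30–16:00, 16:30–17:00.
Latest start in the last window 16:30–17:00 is 17:00 − 30 min = 16:30.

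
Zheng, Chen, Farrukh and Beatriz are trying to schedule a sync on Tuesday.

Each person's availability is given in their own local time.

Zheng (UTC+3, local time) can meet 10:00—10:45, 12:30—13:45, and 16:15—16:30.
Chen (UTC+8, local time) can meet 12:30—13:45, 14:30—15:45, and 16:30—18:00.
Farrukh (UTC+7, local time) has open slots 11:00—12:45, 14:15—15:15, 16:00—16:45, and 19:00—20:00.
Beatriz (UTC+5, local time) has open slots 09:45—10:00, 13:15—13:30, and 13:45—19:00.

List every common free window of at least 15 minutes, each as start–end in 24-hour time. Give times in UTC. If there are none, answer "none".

Zheng → UTC: 07:00–07:45, 09:30–10:45, 13:15–13:30.
Chen → UTC: 04:30–05:45, 06:30–07:45, 08:30–10:00.
Farrukh → UTC: 04:00–05:45, 07:15–08:15, 09:00–09:45, 12:00–13:00.
Beatriz → UTC: 04:45–05:00, 08:15–08:30, 08:45–14:00.
Zheng ∩ Chen: 07:00–07:45, 09:30–10:00.
Zheng ∩ Chen ∩ Farrukh: 07:15–07:45, 09:30–09:45.
Zheng ∩ Chen ∩ Farrukh ∩ Beatriz: 09:30–09:45.
Windows ≥ 15 min: 09:30–09:45.

09:30–09:45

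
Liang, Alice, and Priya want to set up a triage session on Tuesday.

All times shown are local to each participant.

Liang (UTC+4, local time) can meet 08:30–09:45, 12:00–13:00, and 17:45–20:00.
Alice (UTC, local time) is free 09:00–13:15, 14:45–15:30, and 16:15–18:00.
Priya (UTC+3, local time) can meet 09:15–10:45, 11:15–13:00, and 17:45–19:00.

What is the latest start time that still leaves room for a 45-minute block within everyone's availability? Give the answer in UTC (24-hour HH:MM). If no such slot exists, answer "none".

14:45

Liang → UTC: 04:30–05:45, 08:00–09:00, 13:45–16:00.
Alice → UTC: 09:00–13:15, 14:45–15:30, 16:15–18:00.
Priya → UTC: 06:15–07:45, 08:15–10:00, 14:45–16:00.
Liang ∩ Alice: 14:45–15:30.
Liang ∩ Alice ∩ Priya: 14:45–15:30.
Windows ≥ 45 min: 14:45–15:30.
Latest start in the last window 14:45–15:30 is 15:30 − 45 min = 14:45.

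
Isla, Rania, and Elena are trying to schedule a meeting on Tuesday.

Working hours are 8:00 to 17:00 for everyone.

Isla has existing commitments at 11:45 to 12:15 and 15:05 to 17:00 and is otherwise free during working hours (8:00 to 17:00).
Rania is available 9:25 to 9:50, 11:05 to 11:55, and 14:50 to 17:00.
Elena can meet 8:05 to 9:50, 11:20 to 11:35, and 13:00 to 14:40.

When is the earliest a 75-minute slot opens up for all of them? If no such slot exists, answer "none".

Isla free within 08:00–17:00: 08:00–11:45, 12:15–15:05.
Isla ∩ Rania: 09:25–09:50, 11:05–11:45, 14:50–15:05.
Isla ∩ Rania ∩ Elena: 09:25–09:50, 11:20–11:35.
Windows ≥ 75 min: (none).

none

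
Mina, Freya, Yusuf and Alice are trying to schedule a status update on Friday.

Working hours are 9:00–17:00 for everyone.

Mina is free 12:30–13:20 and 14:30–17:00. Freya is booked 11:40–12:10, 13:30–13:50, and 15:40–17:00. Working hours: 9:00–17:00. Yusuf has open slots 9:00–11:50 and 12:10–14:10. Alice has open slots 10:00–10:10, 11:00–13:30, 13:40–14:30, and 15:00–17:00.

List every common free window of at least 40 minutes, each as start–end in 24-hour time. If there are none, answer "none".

Freya free within 09:00–17:00: 09:00–11:40, 12:10–13:30, 13:50–15:40.
Mina ∩ Freya: 12:30–13:20, 14:30–15:40.
Mina ∩ Freya ∩ Yusuf: 12:30–13:20.
Mina ∩ Freya ∩ Yusuf ∩ Alice: 12:30–13:20.
Windows ≥ 40 min: 12:30–13:20.

12:30–13:20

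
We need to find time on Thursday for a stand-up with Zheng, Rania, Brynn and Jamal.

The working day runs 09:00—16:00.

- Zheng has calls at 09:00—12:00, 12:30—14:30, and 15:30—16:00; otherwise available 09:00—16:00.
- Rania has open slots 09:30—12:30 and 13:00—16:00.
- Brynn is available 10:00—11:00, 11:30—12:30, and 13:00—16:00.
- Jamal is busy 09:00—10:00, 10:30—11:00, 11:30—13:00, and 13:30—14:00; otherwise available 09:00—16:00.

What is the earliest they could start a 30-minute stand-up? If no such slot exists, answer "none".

14:30

Zheng free within 09:00–16:00: 12:00–12:30, 14:30–15:30.
Jamal free within 09:00–16:00: 10:00–10:30, 11:00–11:30, 13:00–13:30, 14:00–16:00.
Zheng ∩ Rania: 12:00–12:30, 14:30–15:30.
Zheng ∩ Rania ∩ Brynn: 12:00–12:30, 14:30–15:30.
Zheng ∩ Rania ∩ Brynn ∩ Jamal: 14:30–15:30.
Windows ≥ 30 min: 14:30–15:30.
Earliest such window starts at 14:30.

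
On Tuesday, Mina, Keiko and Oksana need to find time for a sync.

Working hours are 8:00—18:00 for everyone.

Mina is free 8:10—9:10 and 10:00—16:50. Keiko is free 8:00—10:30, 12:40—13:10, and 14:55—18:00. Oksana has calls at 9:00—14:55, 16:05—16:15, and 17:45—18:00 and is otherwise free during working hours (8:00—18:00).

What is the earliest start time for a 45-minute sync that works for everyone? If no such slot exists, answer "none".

08:10

Oksana free within 08:00–18:00: 08:00–09:00, 14:55–16:05, 16:15–17:45.
Mina ∩ Keiko: 08:10–09:10, 10:00–10:30, 12:40–13:10, 14:55–16:50.
Mina ∩ Keiko ∩ Oksana: 08:10–09:00, 14:55–16:05, 16:15–16:50.
Windows ≥ 45 min: 08:10–09:00, 14:55–16:05.
Earliest such window starts at 08:10.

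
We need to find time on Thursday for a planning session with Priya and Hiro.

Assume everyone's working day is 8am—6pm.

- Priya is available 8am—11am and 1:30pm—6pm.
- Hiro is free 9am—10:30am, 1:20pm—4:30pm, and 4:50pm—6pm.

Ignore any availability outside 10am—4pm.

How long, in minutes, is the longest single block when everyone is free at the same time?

150 minutes

Priya ∩ Hiro: 09:00–10:30, 13:30–16:30, 16:50–18:00.
Restricted to 10:00–16:00: 10:00–10:30, 13:30–16:00.
Common window lengths: 30, 150 min; longest is 150.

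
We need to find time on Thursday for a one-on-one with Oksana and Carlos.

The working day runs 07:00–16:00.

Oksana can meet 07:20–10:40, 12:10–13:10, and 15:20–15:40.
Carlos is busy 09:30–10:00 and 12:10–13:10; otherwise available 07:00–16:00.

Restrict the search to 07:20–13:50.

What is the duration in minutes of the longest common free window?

130 minutes

Carlos free within 07:00–16:00: 07:00–09:30, 10:00–12:10, 13:10–16:00.
Oksana ∩ Carlos: 07:20–09:30, 10:00–10:40, 15:20–15:40.
Restricted to 07:20–13:50: 07:20–09:30, 10:00–10:40.
Common window lengths: 130, 40 min; longest is 130.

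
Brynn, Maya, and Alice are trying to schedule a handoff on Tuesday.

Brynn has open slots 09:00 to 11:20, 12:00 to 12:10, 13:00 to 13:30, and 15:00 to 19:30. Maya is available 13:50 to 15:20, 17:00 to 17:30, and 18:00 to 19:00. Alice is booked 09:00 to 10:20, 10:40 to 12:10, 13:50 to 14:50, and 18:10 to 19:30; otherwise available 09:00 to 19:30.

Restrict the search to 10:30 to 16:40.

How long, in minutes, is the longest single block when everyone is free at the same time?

20 minutes

Alice free within 09:00–19:30: 10:20–10:40, 12:10–13:50, 14:50–18:10.
Brynn ∩ Maya: 15:00–15:20, 17:00–17:30, 18:00–19:00.
Brynn ∩ Maya ∩ Alice: 15:00–15:20, 17:00–17:30, 18:00–18:10.
Restricted to 10:30–16:40: 15:00–15:20.
Single common window of 20 minutes.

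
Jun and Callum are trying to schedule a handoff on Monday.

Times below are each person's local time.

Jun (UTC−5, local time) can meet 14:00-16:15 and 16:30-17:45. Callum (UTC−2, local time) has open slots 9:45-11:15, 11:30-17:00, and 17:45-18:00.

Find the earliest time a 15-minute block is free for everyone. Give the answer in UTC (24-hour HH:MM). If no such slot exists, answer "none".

19:45

Jun → UTC: 19:00–21:15, 21:30–22:45.
Callum → UTC: 11:45–13:15, 13:30–19:00, 19:45–20:00.
Jun ∩ Callum: 19:45–20:00.
Windows ≥ 15 min: 19:45–20:00.
Earliest such window starts at 19:45.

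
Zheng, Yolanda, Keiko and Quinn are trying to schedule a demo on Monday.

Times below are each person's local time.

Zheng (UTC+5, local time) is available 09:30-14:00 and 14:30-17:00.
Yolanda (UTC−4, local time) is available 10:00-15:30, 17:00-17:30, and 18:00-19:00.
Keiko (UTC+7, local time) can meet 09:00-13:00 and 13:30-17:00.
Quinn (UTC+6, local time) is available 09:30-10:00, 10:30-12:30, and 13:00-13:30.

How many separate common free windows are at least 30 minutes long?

Zheng → UTC: 04:30–09:00, 09:30–12:00.
Yolanda → UTC: 14:00–19:30, 21:00–21:30, 22:00–23:00.
Keiko → UTC: 02:00–06:00, 06:30–10:00.
Quinn → UTC: 03:30–04:00, 04:30–06:30, 07:00–07:30.
Zheng ∩ Yolanda: (none).
Zheng ∩ Yolanda ∩ Keiko: (none).
Zheng ∩ Yolanda ∩ Keiko ∩ Quinn: (none).
Windows ≥ 30 min: (none).
That's 0 windows.

0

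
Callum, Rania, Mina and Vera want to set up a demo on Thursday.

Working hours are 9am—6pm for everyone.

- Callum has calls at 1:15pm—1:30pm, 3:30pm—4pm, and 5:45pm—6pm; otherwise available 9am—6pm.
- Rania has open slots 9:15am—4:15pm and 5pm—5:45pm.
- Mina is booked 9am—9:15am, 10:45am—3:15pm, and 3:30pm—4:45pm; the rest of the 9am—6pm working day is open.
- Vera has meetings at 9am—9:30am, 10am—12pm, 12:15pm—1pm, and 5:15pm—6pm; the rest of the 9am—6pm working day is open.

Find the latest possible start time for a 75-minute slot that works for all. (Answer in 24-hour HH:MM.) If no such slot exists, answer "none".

none

Callum free within 09:00–18:00: 09:00–13:15, 13:30–15:30, 16:00–17:45.
Mina free within 09:00–18:00: 09:15–10:45, 15:15–15:30, 16:45–18:00.
Vera free within 09:00–18:00: 09:30–10:00, 12:00–12:15, 13:00–17:15.
Callum ∩ Rania: 09:15–13:15, 13:30–15:30, 16:00–16:15, 17:00–17:45.
Callum ∩ Rania ∩ Mina: 09:15–10:45, 15:15–15:30, 17:00–17:45.
Callum ∩ Rania ∩ Mina ∩ Vera: 09:30–10:00, 15:15–15:30, 17:00–17:15.
Windows ≥ 75 min: (none).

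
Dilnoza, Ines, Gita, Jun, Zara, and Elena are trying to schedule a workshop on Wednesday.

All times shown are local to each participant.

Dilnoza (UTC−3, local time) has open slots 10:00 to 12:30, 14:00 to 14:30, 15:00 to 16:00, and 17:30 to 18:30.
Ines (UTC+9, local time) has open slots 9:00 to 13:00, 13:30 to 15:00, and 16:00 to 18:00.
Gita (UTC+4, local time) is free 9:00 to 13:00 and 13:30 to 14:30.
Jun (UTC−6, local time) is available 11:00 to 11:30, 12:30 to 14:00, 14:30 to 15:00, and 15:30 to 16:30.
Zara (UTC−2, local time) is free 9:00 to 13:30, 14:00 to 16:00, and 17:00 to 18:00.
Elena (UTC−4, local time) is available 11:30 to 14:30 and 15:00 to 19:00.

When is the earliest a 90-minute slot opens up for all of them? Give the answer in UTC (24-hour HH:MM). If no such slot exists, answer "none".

none

Dilnoza → UTC: 13:00–15:30, 17:00–17:30, 18:00–19:00, 20:30–21:30.
Ines → UTC: 00:00–04:00, 04:30–06:00, 07:00–09:00.
Gita → UTC: 05:00–09:00, 09:30–10:30.
Jun → UTC: 17:00–17:30, 18:30–20:00, 20:30–21:00, 21:30–22:30.
Zara → UTC: 11:00–15:30, 16:00–18:00, 19:00–20:00.
Elena → UTC: 15:30–18:30, 19:00–23:00.
Dilnoza ∩ Ines: (none).
Dilnoza ∩ Ines ∩ Gita: (none).
Dilnoza ∩ Ines ∩ Gita ∩ Jun: (none).
Dilnoza ∩ Ines ∩ Gita ∩ Jun ∩ Zara: (none).
Dilnoza ∩ Ines ∩ Gita ∩ Jun ∩ Zara ∩ Elena: (none).
Windows ≥ 90 min: (none).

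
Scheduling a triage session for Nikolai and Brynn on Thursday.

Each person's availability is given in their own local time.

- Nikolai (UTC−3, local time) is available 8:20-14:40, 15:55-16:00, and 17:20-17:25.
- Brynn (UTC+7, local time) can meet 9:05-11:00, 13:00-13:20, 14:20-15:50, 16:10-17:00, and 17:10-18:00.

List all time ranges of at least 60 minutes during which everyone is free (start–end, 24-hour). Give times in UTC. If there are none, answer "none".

Nikolai → UTC: 11:20–17:40, 18:55–19:00, 20:20–20:25.
Brynn → UTC: 02:05–04:00, 06:00–06:20, 07:20–08:50, 09:10–10:00, 10:10–11:00.
Nikolai ∩ Brynn: (none).
Windows ≥ 60 min: (none).

none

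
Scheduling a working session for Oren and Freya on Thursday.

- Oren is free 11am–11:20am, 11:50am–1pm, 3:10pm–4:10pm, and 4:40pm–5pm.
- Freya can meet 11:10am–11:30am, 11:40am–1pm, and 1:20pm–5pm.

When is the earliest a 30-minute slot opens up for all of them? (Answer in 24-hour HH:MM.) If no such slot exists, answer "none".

Oren ∩ Freya: 11:10–11:20, 11:50–13:00, 15:10–16:10, 16:40–17:00.
Windows ≥ 30 min: 11:50–13:00, 15:10–16:10.
Earliest such window starts at 11:50.

11:50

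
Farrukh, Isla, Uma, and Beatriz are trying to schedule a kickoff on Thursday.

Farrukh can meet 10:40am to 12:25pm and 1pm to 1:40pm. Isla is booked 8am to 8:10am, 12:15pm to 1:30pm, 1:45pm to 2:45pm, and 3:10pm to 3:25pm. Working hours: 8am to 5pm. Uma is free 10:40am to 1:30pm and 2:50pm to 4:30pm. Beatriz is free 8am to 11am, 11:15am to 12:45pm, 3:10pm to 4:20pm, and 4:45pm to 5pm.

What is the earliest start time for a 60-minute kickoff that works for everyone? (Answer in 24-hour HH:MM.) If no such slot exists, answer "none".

11:15

Isla free within 08:00–17:00: 08:10–12:15, 13:30–13:45, 14:45–15:10, 15:25–17:00.
Farrukh ∩ Isla: 10:40–12:15, 13:30–13:40.
Farrukh ∩ Isla ∩ Uma: 10:40–12:15.
Farrukh ∩ Isla ∩ Uma ∩ Beatriz: 10:40–11:00, 11:15–12:15.
Windows ≥ 60 min: 11:15–12:15.
Earliest such window starts at 11:15.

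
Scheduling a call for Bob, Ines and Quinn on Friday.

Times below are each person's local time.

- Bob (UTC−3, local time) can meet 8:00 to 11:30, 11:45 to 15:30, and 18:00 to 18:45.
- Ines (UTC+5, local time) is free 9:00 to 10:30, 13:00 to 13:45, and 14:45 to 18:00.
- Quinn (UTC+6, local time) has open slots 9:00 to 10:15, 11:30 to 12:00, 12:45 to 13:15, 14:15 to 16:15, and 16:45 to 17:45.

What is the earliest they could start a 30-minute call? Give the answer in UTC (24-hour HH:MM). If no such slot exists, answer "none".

Bob → UTC: 11:00–14:30, 14:45–18:30, 21:00–21:45.
Ines → UTC: 04:00–05:30, 08:00–08:45, 09:45–13:00.
Quinn → UTC: 03:00–04:15, 05:30–06:00, 06:45–07:15, 08:15–10:15, 10:45–11:45.
Bob ∩ Ines: 11:00–13:00.
Bob ∩ Ines ∩ Quinn: 11:00–11:45.
Windows ≥ 30 min: 11:00–11:45.
Earliest such window starts at 11:00.

11:00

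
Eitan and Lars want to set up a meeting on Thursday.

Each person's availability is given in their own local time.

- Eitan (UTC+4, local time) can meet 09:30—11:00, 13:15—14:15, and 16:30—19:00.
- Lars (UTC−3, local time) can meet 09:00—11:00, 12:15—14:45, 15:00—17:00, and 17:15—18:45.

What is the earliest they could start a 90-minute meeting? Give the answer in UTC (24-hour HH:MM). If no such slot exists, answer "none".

12:30

Eitan → UTC: 05:30–07:00, 09:15–10:15, 12:30–15:00.
Lars → UTC: 12:00–14:00, 15:15–17:45, 18:00–20:00, 20:15–21:45.
Eitan ∩ Lars: 12:30–14:00.
Windows ≥ 90 min: 12:30–14:00.
Earliest such window starts at 12:30.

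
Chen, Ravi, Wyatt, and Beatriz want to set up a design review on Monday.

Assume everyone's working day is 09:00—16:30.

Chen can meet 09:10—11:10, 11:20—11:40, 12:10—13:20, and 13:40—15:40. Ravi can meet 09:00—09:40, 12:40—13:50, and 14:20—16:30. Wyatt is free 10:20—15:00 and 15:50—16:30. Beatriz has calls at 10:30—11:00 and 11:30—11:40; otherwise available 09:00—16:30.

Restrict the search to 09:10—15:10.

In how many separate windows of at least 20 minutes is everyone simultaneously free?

2

Beatriz free within 09:00–16:30: 09:00–10:30, 11:00–11:30, 11:40–16:30.
Chen ∩ Ravi: 09:10–09:40, 12:40–13:20, 13:40–13:50, 14:20–15:40.
Chen ∩ Ravi ∩ Wyatt: 12:40–13:20, 13:40–13:50, 14:20–15:00.
Chen ∩ Ravi ∩ Wyatt ∩ Beatriz: 12:40–13:20, 13:40–13:50, 14:20–15:00.
Restricted to 09:10–15:10: 12:40–13:20, 13:40–13:50, 14:20–15:00.
Windows ≥ 20 min: 12:40–13:20, 14:20–15:00.
That's 2 windows.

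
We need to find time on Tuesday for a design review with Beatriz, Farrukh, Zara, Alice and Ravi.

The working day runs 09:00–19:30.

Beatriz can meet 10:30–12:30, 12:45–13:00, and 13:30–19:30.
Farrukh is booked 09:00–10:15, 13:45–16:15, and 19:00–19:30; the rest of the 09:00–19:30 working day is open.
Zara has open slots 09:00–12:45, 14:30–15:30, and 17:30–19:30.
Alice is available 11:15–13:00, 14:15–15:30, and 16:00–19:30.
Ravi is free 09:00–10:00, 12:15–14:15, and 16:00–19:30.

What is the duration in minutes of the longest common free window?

90 minutes

Farrukh free within 09:00–19:30: 10:15–13:45, 16:15–19:00.
Beatriz ∩ Farrukh: 10:30–12:30, 12:45–13:00, 13:30–13:45, 16:15–19:00.
Beatriz ∩ Farrukh ∩ Zara: 10:30–12:30, 17:30–19:00.
Beatriz ∩ Farrukh ∩ Zara ∩ Alice: 11:15–12:30, 17:30–19:00.
Beatriz ∩ Farrukh ∩ Zara ∩ Alice ∩ Ravi: 12:15–12:30, 17:30–19:00.
Common window lengths: 15, 90 min; longest is 90.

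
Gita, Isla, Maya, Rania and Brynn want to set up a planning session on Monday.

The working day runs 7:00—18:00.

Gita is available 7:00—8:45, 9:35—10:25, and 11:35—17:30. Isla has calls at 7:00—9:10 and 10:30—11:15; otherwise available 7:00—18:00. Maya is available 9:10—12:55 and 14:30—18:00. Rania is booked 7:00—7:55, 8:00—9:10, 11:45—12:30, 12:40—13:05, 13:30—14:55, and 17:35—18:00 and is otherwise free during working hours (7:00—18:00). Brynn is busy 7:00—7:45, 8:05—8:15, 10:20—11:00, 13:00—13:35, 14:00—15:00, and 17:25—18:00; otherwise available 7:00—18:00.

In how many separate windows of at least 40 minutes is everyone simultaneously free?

Isla free within 07:00–18:00: 09:10–10:30, 11:15–18:00.
Rania free within 07:00–18:00: 07:55–08:00, 09:10–11:45, 12:30–12:40, 13:05–13:30, 14:55–17:35.
Brynn free within 07:00–18:00: 07:45–08:05, 08:15–10:20, 11:00–13:00, 13:35–14:00, 15:00–17:25.
Gita ∩ Isla: 09:35–10:25, 11:35–17:30.
Gita ∩ Isla ∩ Maya: 09:35–10:25, 11:35–12:55, 14:30–17:30.
Gita ∩ Isla ∩ Maya ∩ Rania: 09:35–10:25, 11:35–11:45, 12:30–12:40, 14:55–17:30.
Gita ∩ Isla ∩ Maya ∩ Rania ∩ Brynn: 09:35–10:20, 11:35–11:45, 12:30–12:40, 15:00–17:25.
Windows ≥ 40 min: 09:35–10:20, 15:00–17:25.
That's 2 windows.

2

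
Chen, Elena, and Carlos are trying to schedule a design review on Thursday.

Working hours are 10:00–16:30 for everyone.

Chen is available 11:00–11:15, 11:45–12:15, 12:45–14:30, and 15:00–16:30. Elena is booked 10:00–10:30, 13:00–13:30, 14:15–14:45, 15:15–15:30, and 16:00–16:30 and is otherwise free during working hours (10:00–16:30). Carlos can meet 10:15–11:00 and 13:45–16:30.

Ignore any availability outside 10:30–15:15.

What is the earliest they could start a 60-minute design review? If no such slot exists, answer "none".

none

Elena free within 10:00–16:30: 10:30–13:00, 13:30–14:15, 14:45–15:15, 15:30–16:00.
Chen ∩ Elena: 11:00–11:15, 11:45–12:15, 12:45–13:00, 13:30–14:15, 15:00–15:15, 15:30–16:00.
Chen ∩ Elena ∩ Carlos: 13:45–14:15, 15:00–15:15, 15:30–16:00.
Restricted to 10:30–15:15: 13:45–14:15, 15:00–15:15.
Windows ≥ 60 min: (none).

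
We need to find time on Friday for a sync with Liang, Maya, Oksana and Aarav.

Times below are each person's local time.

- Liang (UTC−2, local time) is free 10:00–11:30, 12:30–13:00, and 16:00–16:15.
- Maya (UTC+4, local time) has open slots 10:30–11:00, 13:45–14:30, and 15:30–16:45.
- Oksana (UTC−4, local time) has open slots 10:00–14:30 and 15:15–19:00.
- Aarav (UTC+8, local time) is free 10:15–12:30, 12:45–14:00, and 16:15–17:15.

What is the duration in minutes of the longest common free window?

0 minutes

Liang → UTC: 12:00–13:30, 14:30–15:00, 18:00–18:15.
Maya → UTC: 06:30–07:00, 09:45–10:30, 11:30–12:45.
Oksana → UTC: 14:00–18:30, 19:15–23:00.
Aarav → UTC: 02:15–04:30, 04:45–06:00, 08:15–09:15.
Liang ∩ Maya: 12:00–12:45.
Liang ∩ Maya ∩ Oksana: (none).
Liang ∩ Maya ∩ Oksana ∩ Aarav: (none).
No common window.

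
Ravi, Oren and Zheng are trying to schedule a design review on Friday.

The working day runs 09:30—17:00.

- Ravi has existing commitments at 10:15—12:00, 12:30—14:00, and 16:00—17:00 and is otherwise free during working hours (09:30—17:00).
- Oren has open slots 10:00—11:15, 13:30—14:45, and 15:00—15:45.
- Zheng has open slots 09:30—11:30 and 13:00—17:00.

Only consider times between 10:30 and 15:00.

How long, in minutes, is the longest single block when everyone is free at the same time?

Ravi free within 09:30–17:00: 09:30–10:15, 12:00–12:30, 14:00–16:00.
Ravi ∩ Oren: 10:00–10:15, 14:00–14:45, 15:00–15:45.
Ravi ∩ Oren ∩ Zheng: 10:00–10:15, 14:00–14:45, 15:00–15:45.
Restricted to 10:30–15:00: 14:00–14:45.
Single common window of 45 minutes.

45 minutes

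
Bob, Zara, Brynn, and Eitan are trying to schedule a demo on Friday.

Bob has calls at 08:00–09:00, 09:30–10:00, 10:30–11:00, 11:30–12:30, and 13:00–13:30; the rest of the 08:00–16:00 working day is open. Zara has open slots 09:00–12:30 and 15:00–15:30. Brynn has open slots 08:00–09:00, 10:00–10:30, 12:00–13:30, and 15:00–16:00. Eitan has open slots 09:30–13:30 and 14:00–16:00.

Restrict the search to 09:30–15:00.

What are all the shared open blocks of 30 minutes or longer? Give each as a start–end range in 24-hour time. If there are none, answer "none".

Bob free within 08:00–16:00: 09:00–09:30, 10:00–10:30, 11:00–11:30, 12:30–13:00, 13:30–16:00.
Bob ∩ Zara: 09:00–09:30, 10:00–10:30, 11:00–11:30, 15:00–15:30.
Bob ∩ Zara ∩ Brynn: 10:00–10:30, 15:00–15:30.
Bob ∩ Zara ∩ Brynn ∩ Eitan: 10:00–10:30, 15:00–15:30.
Restricted to 09:30–15:00: 10:00–10:30.
Windows ≥ 30 min: 10:00–10:30.

10:00–10:30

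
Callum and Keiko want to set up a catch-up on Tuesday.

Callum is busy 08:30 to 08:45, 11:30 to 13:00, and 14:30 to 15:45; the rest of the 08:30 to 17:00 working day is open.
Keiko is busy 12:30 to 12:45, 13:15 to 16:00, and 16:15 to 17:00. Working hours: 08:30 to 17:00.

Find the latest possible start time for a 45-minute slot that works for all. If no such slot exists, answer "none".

Callum free within 08:30–17:00: 08:45–11:30, 13:00–14:30, 15:45–17:00.
Keiko free within 08:30–17:00: 08:30–12:30, 12:45–13:15, 16:00–16:15.
Callum ∩ Keiko: 08:45–11:30, 13:00–13:15, 16:00–16:15.
Windows ≥ 45 min: 08:45–11:30.
Latest start in the last window 08:45–11:30 is 11:30 − 45 min = 10:45.

10:45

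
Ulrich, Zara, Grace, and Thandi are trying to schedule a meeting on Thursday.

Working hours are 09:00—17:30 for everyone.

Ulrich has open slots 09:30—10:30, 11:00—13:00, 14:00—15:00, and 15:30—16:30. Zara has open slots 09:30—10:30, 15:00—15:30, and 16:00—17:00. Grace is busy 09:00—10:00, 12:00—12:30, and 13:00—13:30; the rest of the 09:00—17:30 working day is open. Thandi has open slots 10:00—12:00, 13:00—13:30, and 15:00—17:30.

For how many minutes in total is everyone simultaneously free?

Grace free within 09:00–17:30: 10:00–12:00, 12:30–13:00, 13:30–17:30.
Ulrich ∩ Zara: 09:30–10:30, 16:00–16:30.
Ulrich ∩ Zara ∩ Grace: 10:00–10:30, 16:00–16:30.
Ulrich ∩ Zara ∩ Grace ∩ Thandi: 10:00–10:30, 16:00–16:30.
Total common minutes: 30 + 30 = 60.

60 minutes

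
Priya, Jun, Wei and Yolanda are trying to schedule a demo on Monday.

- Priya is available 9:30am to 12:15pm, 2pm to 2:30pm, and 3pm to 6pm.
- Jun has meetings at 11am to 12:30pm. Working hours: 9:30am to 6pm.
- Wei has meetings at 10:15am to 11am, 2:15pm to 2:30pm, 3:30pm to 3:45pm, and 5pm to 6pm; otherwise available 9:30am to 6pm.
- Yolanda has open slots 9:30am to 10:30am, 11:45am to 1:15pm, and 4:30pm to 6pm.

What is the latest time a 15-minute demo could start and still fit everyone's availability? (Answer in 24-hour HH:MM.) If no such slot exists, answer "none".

16:45

Jun free within 09:30–18:00: 09:30–11:00, 12:30–18:00.
Wei free within 09:30–18:00: 09:30–10:15, 11:00–14:15, 14:30–15:30, 15:45–17:00.
Priya ∩ Jun: 09:30–11:00, 14:00–14:30, 15:00–18:00.
Priya ∩ Jun ∩ Wei: 09:30–10:15, 14:00–14:15, 15:00–15:30, 15:45–17:00.
Priya ∩ Jun ∩ Wei ∩ Yolanda: 09:30–10:15, 16:30–17:00.
Windows ≥ 15 min: 09:30–10:15, 16:30–17:00.
Latest start in the last window 16:30–17:00 is 17:00 − 15 min = 16:45.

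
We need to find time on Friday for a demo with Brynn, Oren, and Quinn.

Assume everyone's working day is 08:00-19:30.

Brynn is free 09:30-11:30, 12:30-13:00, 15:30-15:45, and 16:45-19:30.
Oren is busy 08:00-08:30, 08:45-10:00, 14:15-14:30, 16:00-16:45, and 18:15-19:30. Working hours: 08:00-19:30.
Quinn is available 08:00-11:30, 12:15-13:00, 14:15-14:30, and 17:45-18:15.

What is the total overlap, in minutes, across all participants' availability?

150 minutes

Oren free within 08:00–19:30: 08:30–08:45, 10:00–14:15, 14:30–16:00, 16:45–18:15.
Brynn ∩ Oren: 10:00–11:30, 12:30–13:00, 15:30–15:45, 16:45–18:15.
Brynn ∩ Oren ∩ Quinn: 10:00–11:30, 12:30–13:00, 17:45–18:15.
Total common minutes: 90 + 30 + 30 = 150.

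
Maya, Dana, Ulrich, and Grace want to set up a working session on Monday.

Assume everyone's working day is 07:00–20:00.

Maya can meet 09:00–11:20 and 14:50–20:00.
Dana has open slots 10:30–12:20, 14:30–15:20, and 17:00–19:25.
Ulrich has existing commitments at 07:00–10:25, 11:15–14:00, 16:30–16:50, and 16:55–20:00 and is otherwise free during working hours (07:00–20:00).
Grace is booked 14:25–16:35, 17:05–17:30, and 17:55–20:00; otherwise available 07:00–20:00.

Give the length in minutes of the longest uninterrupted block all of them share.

45 minutes

Ulrich free within 07:00–20:00: 10:25–11:15, 14:00–16:30, 16:50–16:55.
Grace free within 07:00–20:00: 07:00–14:25, 16:35–17:05, 17:30–17:55.
Maya ∩ Dana: 10:30–11:20, 14:50–15:20, 17:00–19:25.
Maya ∩ Dana ∩ Ulrich: 10:30–11:15, 14:50–15:20.
Maya ∩ Dana ∩ Ulrich ∩ Grace: 10:30–11:15.
Single common window of 45 minutes.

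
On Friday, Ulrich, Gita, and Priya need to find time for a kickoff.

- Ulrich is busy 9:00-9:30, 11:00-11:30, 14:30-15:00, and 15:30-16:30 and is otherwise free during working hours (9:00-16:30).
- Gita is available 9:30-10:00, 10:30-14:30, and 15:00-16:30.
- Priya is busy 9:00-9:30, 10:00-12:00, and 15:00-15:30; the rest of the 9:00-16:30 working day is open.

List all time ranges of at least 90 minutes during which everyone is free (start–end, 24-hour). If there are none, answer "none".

Ulrich free within 09:00–16:30: 09:30–11:00, 11:30–14:30, 15:00–15:30.
Priya free within 09:00–16:30: 09:30–10:00, 12:00–15:00, 15:30–16:30.
Ulrich ∩ Gita: 09:30–10:00, 10:30–11:00, 11:30–14:30, 15:00–15:30.
Ulrich ∩ Gita ∩ Priya: 09:30–10:00, 12:00–14:30.
Windows ≥ 90 min: 12:00–14:30.

12:00–14:30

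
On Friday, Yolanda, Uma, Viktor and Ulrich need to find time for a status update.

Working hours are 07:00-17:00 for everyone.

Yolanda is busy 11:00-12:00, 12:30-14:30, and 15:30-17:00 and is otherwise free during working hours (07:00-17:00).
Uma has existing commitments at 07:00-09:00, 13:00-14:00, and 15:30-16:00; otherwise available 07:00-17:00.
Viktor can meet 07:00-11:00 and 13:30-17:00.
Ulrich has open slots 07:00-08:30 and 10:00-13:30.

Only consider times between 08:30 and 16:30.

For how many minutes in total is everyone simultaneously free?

Yolanda free within 07:00–17:00: 07:00–11:00, 12:00–12:30, 14:30–15:30.
Uma free within 07:00–17:00: 09:00–13:00, 14:00–15:30, 16:00–17:00.
Yolanda ∩ Uma: 09:00–11:00, 12:00–12:30, 14:30–15:30.
Yolanda ∩ Uma ∩ Viktor: 09:00–11:00, 14:30–15:30.
Yolanda ∩ Uma ∩ Viktor ∩ Ulrich: 10:00–11:00.
Restricted to 08:30–16:30: 10:00–11:00.
Total common minutes: 60.

60 minutes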